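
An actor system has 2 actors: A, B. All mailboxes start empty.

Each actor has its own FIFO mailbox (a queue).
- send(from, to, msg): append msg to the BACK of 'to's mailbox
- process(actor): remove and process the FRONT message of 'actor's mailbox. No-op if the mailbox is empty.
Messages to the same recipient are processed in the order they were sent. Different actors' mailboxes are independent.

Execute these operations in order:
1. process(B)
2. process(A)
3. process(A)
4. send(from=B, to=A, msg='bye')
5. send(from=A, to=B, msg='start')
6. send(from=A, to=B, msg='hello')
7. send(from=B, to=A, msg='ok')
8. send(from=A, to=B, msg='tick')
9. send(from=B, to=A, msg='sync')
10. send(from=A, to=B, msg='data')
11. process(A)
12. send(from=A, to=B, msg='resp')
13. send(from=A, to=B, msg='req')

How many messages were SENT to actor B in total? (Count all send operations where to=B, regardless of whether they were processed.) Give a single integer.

After 1 (process(B)): A:[] B:[]
After 2 (process(A)): A:[] B:[]
After 3 (process(A)): A:[] B:[]
After 4 (send(from=B, to=A, msg='bye')): A:[bye] B:[]
After 5 (send(from=A, to=B, msg='start')): A:[bye] B:[start]
After 6 (send(from=A, to=B, msg='hello')): A:[bye] B:[start,hello]
After 7 (send(from=B, to=A, msg='ok')): A:[bye,ok] B:[start,hello]
After 8 (send(from=A, to=B, msg='tick')): A:[bye,ok] B:[start,hello,tick]
After 9 (send(from=B, to=A, msg='sync')): A:[bye,ok,sync] B:[start,hello,tick]
After 10 (send(from=A, to=B, msg='data')): A:[bye,ok,sync] B:[start,hello,tick,data]
After 11 (process(A)): A:[ok,sync] B:[start,hello,tick,data]
After 12 (send(from=A, to=B, msg='resp')): A:[ok,sync] B:[start,hello,tick,data,resp]
After 13 (send(from=A, to=B, msg='req')): A:[ok,sync] B:[start,hello,tick,data,resp,req]

Answer: 6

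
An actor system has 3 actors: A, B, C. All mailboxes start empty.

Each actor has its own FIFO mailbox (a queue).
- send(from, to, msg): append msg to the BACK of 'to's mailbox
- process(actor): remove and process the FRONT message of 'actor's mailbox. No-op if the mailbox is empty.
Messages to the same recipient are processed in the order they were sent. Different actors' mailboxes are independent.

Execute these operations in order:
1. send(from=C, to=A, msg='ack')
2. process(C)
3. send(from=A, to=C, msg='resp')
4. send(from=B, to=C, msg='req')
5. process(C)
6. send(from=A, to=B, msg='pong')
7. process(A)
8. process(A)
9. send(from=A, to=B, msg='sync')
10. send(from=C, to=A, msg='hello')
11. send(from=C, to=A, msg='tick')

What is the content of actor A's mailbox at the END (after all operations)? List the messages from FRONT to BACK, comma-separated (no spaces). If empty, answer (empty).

After 1 (send(from=C, to=A, msg='ack')): A:[ack] B:[] C:[]
After 2 (process(C)): A:[ack] B:[] C:[]
After 3 (send(from=A, to=C, msg='resp')): A:[ack] B:[] C:[resp]
After 4 (send(from=B, to=C, msg='req')): A:[ack] B:[] C:[resp,req]
After 5 (process(C)): A:[ack] B:[] C:[req]
After 6 (send(from=A, to=B, msg='pong')): A:[ack] B:[pong] C:[req]
After 7 (process(A)): A:[] B:[pong] C:[req]
After 8 (process(A)): A:[] B:[pong] C:[req]
After 9 (send(from=A, to=B, msg='sync')): A:[] B:[pong,sync] C:[req]
After 10 (send(from=C, to=A, msg='hello')): A:[hello] B:[pong,sync] C:[req]
After 11 (send(from=C, to=A, msg='tick')): A:[hello,tick] B:[pong,sync] C:[req]

Answer: hello,tick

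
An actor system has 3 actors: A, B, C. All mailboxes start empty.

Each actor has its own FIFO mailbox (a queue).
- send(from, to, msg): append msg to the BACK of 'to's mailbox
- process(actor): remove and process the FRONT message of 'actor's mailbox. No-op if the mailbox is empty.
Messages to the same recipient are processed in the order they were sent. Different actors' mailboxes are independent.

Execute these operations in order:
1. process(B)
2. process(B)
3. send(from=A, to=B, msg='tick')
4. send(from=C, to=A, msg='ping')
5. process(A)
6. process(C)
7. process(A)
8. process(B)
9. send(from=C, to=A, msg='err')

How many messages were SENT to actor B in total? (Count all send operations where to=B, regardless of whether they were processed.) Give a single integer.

After 1 (process(B)): A:[] B:[] C:[]
After 2 (process(B)): A:[] B:[] C:[]
After 3 (send(from=A, to=B, msg='tick')): A:[] B:[tick] C:[]
After 4 (send(from=C, to=A, msg='ping')): A:[ping] B:[tick] C:[]
After 5 (process(A)): A:[] B:[tick] C:[]
After 6 (process(C)): A:[] B:[tick] C:[]
After 7 (process(A)): A:[] B:[tick] C:[]
After 8 (process(B)): A:[] B:[] C:[]
After 9 (send(from=C, to=A, msg='err')): A:[err] B:[] C:[]

Answer: 1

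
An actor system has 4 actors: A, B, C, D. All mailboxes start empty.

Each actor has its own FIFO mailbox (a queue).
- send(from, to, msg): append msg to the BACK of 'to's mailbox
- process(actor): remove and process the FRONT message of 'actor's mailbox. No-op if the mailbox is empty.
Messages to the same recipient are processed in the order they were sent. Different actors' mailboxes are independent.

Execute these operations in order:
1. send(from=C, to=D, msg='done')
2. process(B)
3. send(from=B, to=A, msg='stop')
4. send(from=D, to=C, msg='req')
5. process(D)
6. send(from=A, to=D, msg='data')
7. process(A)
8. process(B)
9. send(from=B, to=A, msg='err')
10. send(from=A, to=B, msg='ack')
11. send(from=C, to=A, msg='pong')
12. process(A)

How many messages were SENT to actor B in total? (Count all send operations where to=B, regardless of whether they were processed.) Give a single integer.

After 1 (send(from=C, to=D, msg='done')): A:[] B:[] C:[] D:[done]
After 2 (process(B)): A:[] B:[] C:[] D:[done]
After 3 (send(from=B, to=A, msg='stop')): A:[stop] B:[] C:[] D:[done]
After 4 (send(from=D, to=C, msg='req')): A:[stop] B:[] C:[req] D:[done]
After 5 (process(D)): A:[stop] B:[] C:[req] D:[]
After 6 (send(from=A, to=D, msg='data')): A:[stop] B:[] C:[req] D:[data]
After 7 (process(A)): A:[] B:[] C:[req] D:[data]
After 8 (process(B)): A:[] B:[] C:[req] D:[data]
After 9 (send(from=B, to=A, msg='err')): A:[err] B:[] C:[req] D:[data]
After 10 (send(from=A, to=B, msg='ack')): A:[err] B:[ack] C:[req] D:[data]
After 11 (send(from=C, to=A, msg='pong')): A:[err,pong] B:[ack] C:[req] D:[data]
After 12 (process(A)): A:[pong] B:[ack] C:[req] D:[data]

Answer: 1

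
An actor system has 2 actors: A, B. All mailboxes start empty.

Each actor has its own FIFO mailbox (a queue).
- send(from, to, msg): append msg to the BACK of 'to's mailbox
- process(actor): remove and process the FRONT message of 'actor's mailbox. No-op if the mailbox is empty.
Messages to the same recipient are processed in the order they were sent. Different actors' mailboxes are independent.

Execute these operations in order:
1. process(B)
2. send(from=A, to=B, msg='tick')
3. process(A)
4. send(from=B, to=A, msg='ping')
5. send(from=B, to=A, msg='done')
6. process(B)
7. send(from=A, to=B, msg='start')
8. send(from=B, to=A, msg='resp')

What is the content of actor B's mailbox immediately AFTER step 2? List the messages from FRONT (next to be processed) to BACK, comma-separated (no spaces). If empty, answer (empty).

After 1 (process(B)): A:[] B:[]
After 2 (send(from=A, to=B, msg='tick')): A:[] B:[tick]

tick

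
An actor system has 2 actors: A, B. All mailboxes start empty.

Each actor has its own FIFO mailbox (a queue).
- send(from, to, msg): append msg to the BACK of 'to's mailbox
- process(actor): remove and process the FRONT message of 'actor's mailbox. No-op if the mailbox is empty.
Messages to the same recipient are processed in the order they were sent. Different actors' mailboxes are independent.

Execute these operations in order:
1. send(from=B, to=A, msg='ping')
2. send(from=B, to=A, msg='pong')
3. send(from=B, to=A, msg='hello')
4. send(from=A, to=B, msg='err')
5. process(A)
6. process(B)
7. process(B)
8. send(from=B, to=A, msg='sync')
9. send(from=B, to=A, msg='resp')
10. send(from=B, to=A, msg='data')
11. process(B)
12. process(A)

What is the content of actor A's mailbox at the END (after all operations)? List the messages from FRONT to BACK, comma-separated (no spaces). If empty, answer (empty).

After 1 (send(from=B, to=A, msg='ping')): A:[ping] B:[]
After 2 (send(from=B, to=A, msg='pong')): A:[ping,pong] B:[]
After 3 (send(from=B, to=A, msg='hello')): A:[ping,pong,hello] B:[]
After 4 (send(from=A, to=B, msg='err')): A:[ping,pong,hello] B:[err]
After 5 (process(A)): A:[pong,hello] B:[err]
After 6 (process(B)): A:[pong,hello] B:[]
After 7 (process(B)): A:[pong,hello] B:[]
After 8 (send(from=B, to=A, msg='sync')): A:[pong,hello,sync] B:[]
After 9 (send(from=B, to=A, msg='resp')): A:[pong,hello,sync,resp] B:[]
After 10 (send(from=B, to=A, msg='data')): A:[pong,hello,sync,resp,data] B:[]
After 11 (process(B)): A:[pong,hello,sync,resp,data] B:[]
After 12 (process(A)): A:[hello,sync,resp,data] B:[]

Answer: hello,sync,resp,data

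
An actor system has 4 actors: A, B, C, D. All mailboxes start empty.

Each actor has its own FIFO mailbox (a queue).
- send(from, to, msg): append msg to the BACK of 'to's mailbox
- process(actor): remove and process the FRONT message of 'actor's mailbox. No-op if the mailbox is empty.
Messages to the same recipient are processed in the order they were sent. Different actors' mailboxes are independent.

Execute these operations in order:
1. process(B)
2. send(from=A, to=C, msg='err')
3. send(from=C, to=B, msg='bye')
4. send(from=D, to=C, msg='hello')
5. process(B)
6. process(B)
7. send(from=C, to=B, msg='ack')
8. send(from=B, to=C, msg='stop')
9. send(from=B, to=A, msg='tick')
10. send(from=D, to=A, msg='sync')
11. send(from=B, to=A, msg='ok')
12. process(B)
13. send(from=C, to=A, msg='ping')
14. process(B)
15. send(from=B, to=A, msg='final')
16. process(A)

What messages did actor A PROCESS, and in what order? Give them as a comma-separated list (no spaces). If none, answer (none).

After 1 (process(B)): A:[] B:[] C:[] D:[]
After 2 (send(from=A, to=C, msg='err')): A:[] B:[] C:[err] D:[]
After 3 (send(from=C, to=B, msg='bye')): A:[] B:[bye] C:[err] D:[]
After 4 (send(from=D, to=C, msg='hello')): A:[] B:[bye] C:[err,hello] D:[]
After 5 (process(B)): A:[] B:[] C:[err,hello] D:[]
After 6 (process(B)): A:[] B:[] C:[err,hello] D:[]
After 7 (send(from=C, to=B, msg='ack')): A:[] B:[ack] C:[err,hello] D:[]
After 8 (send(from=B, to=C, msg='stop')): A:[] B:[ack] C:[err,hello,stop] D:[]
After 9 (send(from=B, to=A, msg='tick')): A:[tick] B:[ack] C:[err,hello,stop] D:[]
After 10 (send(from=D, to=A, msg='sync')): A:[tick,sync] B:[ack] C:[err,hello,stop] D:[]
After 11 (send(from=B, to=A, msg='ok')): A:[tick,sync,ok] B:[ack] C:[err,hello,stop] D:[]
After 12 (process(B)): A:[tick,sync,ok] B:[] C:[err,hello,stop] D:[]
After 13 (send(from=C, to=A, msg='ping')): A:[tick,sync,ok,ping] B:[] C:[err,hello,stop] D:[]
After 14 (process(B)): A:[tick,sync,ok,ping] B:[] C:[err,hello,stop] D:[]
After 15 (send(from=B, to=A, msg='final')): A:[tick,sync,ok,ping,final] B:[] C:[err,hello,stop] D:[]
After 16 (process(A)): A:[sync,ok,ping,final] B:[] C:[err,hello,stop] D:[]

Answer: tick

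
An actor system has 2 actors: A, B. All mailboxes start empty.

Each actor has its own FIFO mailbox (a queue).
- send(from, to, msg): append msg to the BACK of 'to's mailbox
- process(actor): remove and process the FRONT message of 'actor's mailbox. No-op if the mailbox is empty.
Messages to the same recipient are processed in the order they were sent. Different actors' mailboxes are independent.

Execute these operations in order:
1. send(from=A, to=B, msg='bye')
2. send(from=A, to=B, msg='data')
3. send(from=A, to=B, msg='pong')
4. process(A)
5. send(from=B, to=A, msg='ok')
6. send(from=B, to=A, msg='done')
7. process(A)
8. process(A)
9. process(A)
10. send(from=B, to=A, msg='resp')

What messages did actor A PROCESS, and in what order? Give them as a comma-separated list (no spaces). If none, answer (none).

Answer: ok,done

Derivation:
After 1 (send(from=A, to=B, msg='bye')): A:[] B:[bye]
After 2 (send(from=A, to=B, msg='data')): A:[] B:[bye,data]
After 3 (send(from=A, to=B, msg='pong')): A:[] B:[bye,data,pong]
After 4 (process(A)): A:[] B:[bye,data,pong]
After 5 (send(from=B, to=A, msg='ok')): A:[ok] B:[bye,data,pong]
After 6 (send(from=B, to=A, msg='done')): A:[ok,done] B:[bye,data,pong]
After 7 (process(A)): A:[done] B:[bye,data,pong]
After 8 (process(A)): A:[] B:[bye,data,pong]
After 9 (process(A)): A:[] B:[bye,data,pong]
After 10 (send(from=B, to=A, msg='resp')): A:[resp] B:[bye,data,pong]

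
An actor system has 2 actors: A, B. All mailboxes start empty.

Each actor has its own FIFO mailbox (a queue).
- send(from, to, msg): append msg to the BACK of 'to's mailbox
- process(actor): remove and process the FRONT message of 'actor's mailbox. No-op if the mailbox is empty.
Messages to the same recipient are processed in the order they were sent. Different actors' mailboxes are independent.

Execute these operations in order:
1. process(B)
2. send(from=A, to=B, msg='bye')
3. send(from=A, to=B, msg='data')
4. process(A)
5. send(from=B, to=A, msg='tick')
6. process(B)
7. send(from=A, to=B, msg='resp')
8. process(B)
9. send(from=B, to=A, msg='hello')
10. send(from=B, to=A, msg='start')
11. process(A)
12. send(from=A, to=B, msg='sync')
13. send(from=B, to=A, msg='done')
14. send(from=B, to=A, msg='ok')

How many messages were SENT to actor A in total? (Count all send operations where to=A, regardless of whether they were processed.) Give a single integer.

After 1 (process(B)): A:[] B:[]
After 2 (send(from=A, to=B, msg='bye')): A:[] B:[bye]
After 3 (send(from=A, to=B, msg='data')): A:[] B:[bye,data]
After 4 (process(A)): A:[] B:[bye,data]
After 5 (send(from=B, to=A, msg='tick')): A:[tick] B:[bye,data]
After 6 (process(B)): A:[tick] B:[data]
After 7 (send(from=A, to=B, msg='resp')): A:[tick] B:[data,resp]
After 8 (process(B)): A:[tick] B:[resp]
After 9 (send(from=B, to=A, msg='hello')): A:[tick,hello] B:[resp]
After 10 (send(from=B, to=A, msg='start')): A:[tick,hello,start] B:[resp]
After 11 (process(A)): A:[hello,start] B:[resp]
After 12 (send(from=A, to=B, msg='sync')): A:[hello,start] B:[resp,sync]
After 13 (send(from=B, to=A, msg='done')): A:[hello,start,done] B:[resp,sync]
After 14 (send(from=B, to=A, msg='ok')): A:[hello,start,done,ok] B:[resp,sync]

Answer: 5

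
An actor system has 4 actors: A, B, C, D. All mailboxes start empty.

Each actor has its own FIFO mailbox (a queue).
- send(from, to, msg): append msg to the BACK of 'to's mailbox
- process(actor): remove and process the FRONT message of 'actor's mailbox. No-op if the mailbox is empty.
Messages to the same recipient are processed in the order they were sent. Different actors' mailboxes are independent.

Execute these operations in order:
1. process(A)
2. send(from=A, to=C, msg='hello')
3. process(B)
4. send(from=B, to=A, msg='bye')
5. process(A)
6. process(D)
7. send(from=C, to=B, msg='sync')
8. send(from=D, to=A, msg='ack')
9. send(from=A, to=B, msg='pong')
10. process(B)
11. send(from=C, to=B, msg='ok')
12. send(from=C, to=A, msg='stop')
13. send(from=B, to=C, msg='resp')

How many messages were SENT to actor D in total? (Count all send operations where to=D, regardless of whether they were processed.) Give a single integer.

Answer: 0

Derivation:
After 1 (process(A)): A:[] B:[] C:[] D:[]
After 2 (send(from=A, to=C, msg='hello')): A:[] B:[] C:[hello] D:[]
After 3 (process(B)): A:[] B:[] C:[hello] D:[]
After 4 (send(from=B, to=A, msg='bye')): A:[bye] B:[] C:[hello] D:[]
After 5 (process(A)): A:[] B:[] C:[hello] D:[]
After 6 (process(D)): A:[] B:[] C:[hello] D:[]
After 7 (send(from=C, to=B, msg='sync')): A:[] B:[sync] C:[hello] D:[]
After 8 (send(from=D, to=A, msg='ack')): A:[ack] B:[sync] C:[hello] D:[]
After 9 (send(from=A, to=B, msg='pong')): A:[ack] B:[sync,pong] C:[hello] D:[]
After 10 (process(B)): A:[ack] B:[pong] C:[hello] D:[]
After 11 (send(from=C, to=B, msg='ok')): A:[ack] B:[pong,ok] C:[hello] D:[]
After 12 (send(from=C, to=A, msg='stop')): A:[ack,stop] B:[pong,ok] C:[hello] D:[]
After 13 (send(from=B, to=C, msg='resp')): A:[ack,stop] B:[pong,ok] C:[hello,resp] D:[]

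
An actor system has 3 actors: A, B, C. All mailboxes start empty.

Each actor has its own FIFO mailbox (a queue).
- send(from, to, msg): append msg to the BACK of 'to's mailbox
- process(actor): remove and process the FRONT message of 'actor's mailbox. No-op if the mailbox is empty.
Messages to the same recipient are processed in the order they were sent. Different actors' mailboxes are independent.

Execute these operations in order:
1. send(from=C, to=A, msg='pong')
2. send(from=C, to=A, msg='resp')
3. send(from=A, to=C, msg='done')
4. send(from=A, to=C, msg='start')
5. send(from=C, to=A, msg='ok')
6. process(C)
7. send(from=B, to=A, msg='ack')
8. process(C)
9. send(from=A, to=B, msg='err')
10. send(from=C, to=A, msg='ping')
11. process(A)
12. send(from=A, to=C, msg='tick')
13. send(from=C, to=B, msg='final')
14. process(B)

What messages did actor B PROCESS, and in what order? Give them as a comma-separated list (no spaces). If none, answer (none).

After 1 (send(from=C, to=A, msg='pong')): A:[pong] B:[] C:[]
After 2 (send(from=C, to=A, msg='resp')): A:[pong,resp] B:[] C:[]
After 3 (send(from=A, to=C, msg='done')): A:[pong,resp] B:[] C:[done]
After 4 (send(from=A, to=C, msg='start')): A:[pong,resp] B:[] C:[done,start]
After 5 (send(from=C, to=A, msg='ok')): A:[pong,resp,ok] B:[] C:[done,start]
After 6 (process(C)): A:[pong,resp,ok] B:[] C:[start]
After 7 (send(from=B, to=A, msg='ack')): A:[pong,resp,ok,ack] B:[] C:[start]
After 8 (process(C)): A:[pong,resp,ok,ack] B:[] C:[]
After 9 (send(from=A, to=B, msg='err')): A:[pong,resp,ok,ack] B:[err] C:[]
After 10 (send(from=C, to=A, msg='ping')): A:[pong,resp,ok,ack,ping] B:[err] C:[]
After 11 (process(A)): A:[resp,ok,ack,ping] B:[err] C:[]
After 12 (send(from=A, to=C, msg='tick')): A:[resp,ok,ack,ping] B:[err] C:[tick]
After 13 (send(from=C, to=B, msg='final')): A:[resp,ok,ack,ping] B:[err,final] C:[tick]
After 14 (process(B)): A:[resp,ok,ack,ping] B:[final] C:[tick]

Answer: err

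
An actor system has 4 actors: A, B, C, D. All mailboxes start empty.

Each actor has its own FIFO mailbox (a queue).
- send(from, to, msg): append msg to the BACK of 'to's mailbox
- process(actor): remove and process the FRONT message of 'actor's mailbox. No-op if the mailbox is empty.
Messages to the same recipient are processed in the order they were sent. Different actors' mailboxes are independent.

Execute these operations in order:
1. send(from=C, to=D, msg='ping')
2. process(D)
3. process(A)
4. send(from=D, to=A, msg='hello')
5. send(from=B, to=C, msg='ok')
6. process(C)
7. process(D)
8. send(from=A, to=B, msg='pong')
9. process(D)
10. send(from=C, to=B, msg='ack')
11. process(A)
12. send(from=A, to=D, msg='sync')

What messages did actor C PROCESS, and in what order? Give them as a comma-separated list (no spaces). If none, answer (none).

Answer: ok

Derivation:
After 1 (send(from=C, to=D, msg='ping')): A:[] B:[] C:[] D:[ping]
After 2 (process(D)): A:[] B:[] C:[] D:[]
After 3 (process(A)): A:[] B:[] C:[] D:[]
After 4 (send(from=D, to=A, msg='hello')): A:[hello] B:[] C:[] D:[]
After 5 (send(from=B, to=C, msg='ok')): A:[hello] B:[] C:[ok] D:[]
After 6 (process(C)): A:[hello] B:[] C:[] D:[]
After 7 (process(D)): A:[hello] B:[] C:[] D:[]
After 8 (send(from=A, to=B, msg='pong')): A:[hello] B:[pong] C:[] D:[]
After 9 (process(D)): A:[hello] B:[pong] C:[] D:[]
After 10 (send(from=C, to=B, msg='ack')): A:[hello] B:[pong,ack] C:[] D:[]
After 11 (process(A)): A:[] B:[pong,ack] C:[] D:[]
After 12 (send(from=A, to=D, msg='sync')): A:[] B:[pong,ack] C:[] D:[sync]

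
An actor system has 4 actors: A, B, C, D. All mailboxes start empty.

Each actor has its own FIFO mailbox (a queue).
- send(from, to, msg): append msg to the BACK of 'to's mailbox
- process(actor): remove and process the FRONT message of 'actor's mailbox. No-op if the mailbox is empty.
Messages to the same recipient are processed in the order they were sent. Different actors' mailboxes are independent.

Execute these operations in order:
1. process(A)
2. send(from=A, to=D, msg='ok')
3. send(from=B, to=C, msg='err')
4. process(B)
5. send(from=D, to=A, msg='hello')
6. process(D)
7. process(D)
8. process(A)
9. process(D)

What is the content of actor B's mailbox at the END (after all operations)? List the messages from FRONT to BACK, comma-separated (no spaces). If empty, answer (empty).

Answer: (empty)

Derivation:
After 1 (process(A)): A:[] B:[] C:[] D:[]
After 2 (send(from=A, to=D, msg='ok')): A:[] B:[] C:[] D:[ok]
After 3 (send(from=B, to=C, msg='err')): A:[] B:[] C:[err] D:[ok]
After 4 (process(B)): A:[] B:[] C:[err] D:[ok]
After 5 (send(from=D, to=A, msg='hello')): A:[hello] B:[] C:[err] D:[ok]
After 6 (process(D)): A:[hello] B:[] C:[err] D:[]
After 7 (process(D)): A:[hello] B:[] C:[err] D:[]
After 8 (process(A)): A:[] B:[] C:[err] D:[]
After 9 (process(D)): A:[] B:[] C:[err] D:[]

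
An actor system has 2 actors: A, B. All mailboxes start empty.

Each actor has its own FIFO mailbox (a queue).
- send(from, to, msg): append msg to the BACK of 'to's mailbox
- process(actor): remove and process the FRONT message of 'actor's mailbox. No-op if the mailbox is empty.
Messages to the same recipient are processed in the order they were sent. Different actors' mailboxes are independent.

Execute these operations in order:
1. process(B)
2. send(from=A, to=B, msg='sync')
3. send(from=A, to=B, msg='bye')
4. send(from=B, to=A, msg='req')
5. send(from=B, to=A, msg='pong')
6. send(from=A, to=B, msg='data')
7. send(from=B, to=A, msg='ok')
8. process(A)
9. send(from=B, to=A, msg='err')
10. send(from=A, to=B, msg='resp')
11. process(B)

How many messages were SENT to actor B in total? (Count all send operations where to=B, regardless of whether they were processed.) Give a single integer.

Answer: 4

Derivation:
After 1 (process(B)): A:[] B:[]
After 2 (send(from=A, to=B, msg='sync')): A:[] B:[sync]
After 3 (send(from=A, to=B, msg='bye')): A:[] B:[sync,bye]
After 4 (send(from=B, to=A, msg='req')): A:[req] B:[sync,bye]
After 5 (send(from=B, to=A, msg='pong')): A:[req,pong] B:[sync,bye]
After 6 (send(from=A, to=B, msg='data')): A:[req,pong] B:[sync,bye,data]
After 7 (send(from=B, to=A, msg='ok')): A:[req,pong,ok] B:[sync,bye,data]
After 8 (process(A)): A:[pong,ok] B:[sync,bye,data]
After 9 (send(from=B, to=A, msg='err')): A:[pong,ok,err] B:[sync,bye,data]
After 10 (send(from=A, to=B, msg='resp')): A:[pong,ok,err] B:[sync,bye,data,resp]
After 11 (process(B)): A:[pong,ok,err] B:[bye,data,resp]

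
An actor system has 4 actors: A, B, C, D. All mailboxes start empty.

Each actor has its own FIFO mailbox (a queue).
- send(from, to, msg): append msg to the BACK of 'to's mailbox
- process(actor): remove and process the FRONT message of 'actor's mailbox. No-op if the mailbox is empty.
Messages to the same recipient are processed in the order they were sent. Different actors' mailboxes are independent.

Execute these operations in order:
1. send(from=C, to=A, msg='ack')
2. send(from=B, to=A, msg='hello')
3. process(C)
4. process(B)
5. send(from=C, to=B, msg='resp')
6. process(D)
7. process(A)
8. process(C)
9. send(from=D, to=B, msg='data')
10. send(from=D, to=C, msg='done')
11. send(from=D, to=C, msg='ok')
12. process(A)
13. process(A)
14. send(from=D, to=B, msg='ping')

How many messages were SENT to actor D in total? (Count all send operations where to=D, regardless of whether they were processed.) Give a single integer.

After 1 (send(from=C, to=A, msg='ack')): A:[ack] B:[] C:[] D:[]
After 2 (send(from=B, to=A, msg='hello')): A:[ack,hello] B:[] C:[] D:[]
After 3 (process(C)): A:[ack,hello] B:[] C:[] D:[]
After 4 (process(B)): A:[ack,hello] B:[] C:[] D:[]
After 5 (send(from=C, to=B, msg='resp')): A:[ack,hello] B:[resp] C:[] D:[]
After 6 (process(D)): A:[ack,hello] B:[resp] C:[] D:[]
After 7 (process(A)): A:[hello] B:[resp] C:[] D:[]
After 8 (process(C)): A:[hello] B:[resp] C:[] D:[]
After 9 (send(from=D, to=B, msg='data')): A:[hello] B:[resp,data] C:[] D:[]
After 10 (send(from=D, to=C, msg='done')): A:[hello] B:[resp,data] C:[done] D:[]
After 11 (send(from=D, to=C, msg='ok')): A:[hello] B:[resp,data] C:[done,ok] D:[]
After 12 (process(A)): A:[] B:[resp,data] C:[done,ok] D:[]
After 13 (process(A)): A:[] B:[resp,data] C:[done,ok] D:[]
After 14 (send(from=D, to=B, msg='ping')): A:[] B:[resp,data,ping] C:[done,ok] D:[]

Answer: 0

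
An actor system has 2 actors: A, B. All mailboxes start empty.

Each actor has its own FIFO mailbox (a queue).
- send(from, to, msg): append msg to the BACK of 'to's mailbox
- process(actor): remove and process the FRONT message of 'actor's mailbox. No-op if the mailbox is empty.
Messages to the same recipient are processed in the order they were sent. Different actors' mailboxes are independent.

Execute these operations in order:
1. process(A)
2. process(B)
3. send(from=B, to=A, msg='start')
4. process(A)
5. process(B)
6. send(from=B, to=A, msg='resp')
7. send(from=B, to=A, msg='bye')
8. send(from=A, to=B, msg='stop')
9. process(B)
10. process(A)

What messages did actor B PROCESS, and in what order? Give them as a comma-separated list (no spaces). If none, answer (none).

Answer: stop

Derivation:
After 1 (process(A)): A:[] B:[]
After 2 (process(B)): A:[] B:[]
After 3 (send(from=B, to=A, msg='start')): A:[start] B:[]
After 4 (process(A)): A:[] B:[]
After 5 (process(B)): A:[] B:[]
After 6 (send(from=B, to=A, msg='resp')): A:[resp] B:[]
After 7 (send(from=B, to=A, msg='bye')): A:[resp,bye] B:[]
After 8 (send(from=A, to=B, msg='stop')): A:[resp,bye] B:[stop]
After 9 (process(B)): A:[resp,bye] B:[]
After 10 (process(A)): A:[bye] B:[]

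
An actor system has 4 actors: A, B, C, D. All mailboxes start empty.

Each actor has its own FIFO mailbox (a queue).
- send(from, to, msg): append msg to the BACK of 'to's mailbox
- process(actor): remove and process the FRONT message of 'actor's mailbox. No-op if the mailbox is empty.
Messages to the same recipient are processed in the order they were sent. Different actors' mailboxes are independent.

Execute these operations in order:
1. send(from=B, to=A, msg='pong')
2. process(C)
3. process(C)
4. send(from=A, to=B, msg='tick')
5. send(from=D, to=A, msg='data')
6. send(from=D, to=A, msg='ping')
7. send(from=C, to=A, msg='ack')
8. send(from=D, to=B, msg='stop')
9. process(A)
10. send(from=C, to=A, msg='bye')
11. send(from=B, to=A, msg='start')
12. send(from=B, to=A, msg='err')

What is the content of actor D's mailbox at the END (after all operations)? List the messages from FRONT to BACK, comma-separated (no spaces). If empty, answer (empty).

After 1 (send(from=B, to=A, msg='pong')): A:[pong] B:[] C:[] D:[]
After 2 (process(C)): A:[pong] B:[] C:[] D:[]
After 3 (process(C)): A:[pong] B:[] C:[] D:[]
After 4 (send(from=A, to=B, msg='tick')): A:[pong] B:[tick] C:[] D:[]
After 5 (send(from=D, to=A, msg='data')): A:[pong,data] B:[tick] C:[] D:[]
After 6 (send(from=D, to=A, msg='ping')): A:[pong,data,ping] B:[tick] C:[] D:[]
After 7 (send(from=C, to=A, msg='ack')): A:[pong,data,ping,ack] B:[tick] C:[] D:[]
After 8 (send(from=D, to=B, msg='stop')): A:[pong,data,ping,ack] B:[tick,stop] C:[] D:[]
After 9 (process(A)): A:[data,ping,ack] B:[tick,stop] C:[] D:[]
After 10 (send(from=C, to=A, msg='bye')): A:[data,ping,ack,bye] B:[tick,stop] C:[] D:[]
After 11 (send(from=B, to=A, msg='start')): A:[data,ping,ack,bye,start] B:[tick,stop] C:[] D:[]
After 12 (send(from=B, to=A, msg='err')): A:[data,ping,ack,bye,start,err] B:[tick,stop] C:[] D:[]

Answer: (empty)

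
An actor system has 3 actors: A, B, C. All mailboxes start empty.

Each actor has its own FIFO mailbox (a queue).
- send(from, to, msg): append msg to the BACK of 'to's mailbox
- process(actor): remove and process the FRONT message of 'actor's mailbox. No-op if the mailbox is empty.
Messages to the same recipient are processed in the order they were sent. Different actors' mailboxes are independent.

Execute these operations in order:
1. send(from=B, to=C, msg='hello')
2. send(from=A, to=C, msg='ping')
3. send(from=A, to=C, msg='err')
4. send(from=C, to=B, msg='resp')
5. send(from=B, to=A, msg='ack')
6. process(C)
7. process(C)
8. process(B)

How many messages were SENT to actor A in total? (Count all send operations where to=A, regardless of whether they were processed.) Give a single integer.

After 1 (send(from=B, to=C, msg='hello')): A:[] B:[] C:[hello]
After 2 (send(from=A, to=C, msg='ping')): A:[] B:[] C:[hello,ping]
After 3 (send(from=A, to=C, msg='err')): A:[] B:[] C:[hello,ping,err]
After 4 (send(from=C, to=B, msg='resp')): A:[] B:[resp] C:[hello,ping,err]
After 5 (send(from=B, to=A, msg='ack')): A:[ack] B:[resp] C:[hello,ping,err]
After 6 (process(C)): A:[ack] B:[resp] C:[ping,err]
After 7 (process(C)): A:[ack] B:[resp] C:[err]
After 8 (process(B)): A:[ack] B:[] C:[err]

Answer: 1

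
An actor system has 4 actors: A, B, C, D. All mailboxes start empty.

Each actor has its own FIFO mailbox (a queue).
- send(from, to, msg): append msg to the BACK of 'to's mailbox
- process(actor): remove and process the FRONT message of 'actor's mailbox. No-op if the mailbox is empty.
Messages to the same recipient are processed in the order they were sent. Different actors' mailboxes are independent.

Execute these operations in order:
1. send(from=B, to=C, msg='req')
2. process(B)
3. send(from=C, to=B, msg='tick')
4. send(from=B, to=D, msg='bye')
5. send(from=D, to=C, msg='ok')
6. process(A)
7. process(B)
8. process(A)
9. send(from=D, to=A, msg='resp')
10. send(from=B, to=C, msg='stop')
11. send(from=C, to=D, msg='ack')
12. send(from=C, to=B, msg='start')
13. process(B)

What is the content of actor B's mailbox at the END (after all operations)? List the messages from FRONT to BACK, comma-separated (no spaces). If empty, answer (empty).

After 1 (send(from=B, to=C, msg='req')): A:[] B:[] C:[req] D:[]
After 2 (process(B)): A:[] B:[] C:[req] D:[]
After 3 (send(from=C, to=B, msg='tick')): A:[] B:[tick] C:[req] D:[]
After 4 (send(from=B, to=D, msg='bye')): A:[] B:[tick] C:[req] D:[bye]
After 5 (send(from=D, to=C, msg='ok')): A:[] B:[tick] C:[req,ok] D:[bye]
After 6 (process(A)): A:[] B:[tick] C:[req,ok] D:[bye]
After 7 (process(B)): A:[] B:[] C:[req,ok] D:[bye]
After 8 (process(A)): A:[] B:[] C:[req,ok] D:[bye]
After 9 (send(from=D, to=A, msg='resp')): A:[resp] B:[] C:[req,ok] D:[bye]
After 10 (send(from=B, to=C, msg='stop')): A:[resp] B:[] C:[req,ok,stop] D:[bye]
After 11 (send(from=C, to=D, msg='ack')): A:[resp] B:[] C:[req,ok,stop] D:[bye,ack]
After 12 (send(from=C, to=B, msg='start')): A:[resp] B:[start] C:[req,ok,stop] D:[bye,ack]
After 13 (process(B)): A:[resp] B:[] C:[req,ok,stop] D:[bye,ack]

Answer: (empty)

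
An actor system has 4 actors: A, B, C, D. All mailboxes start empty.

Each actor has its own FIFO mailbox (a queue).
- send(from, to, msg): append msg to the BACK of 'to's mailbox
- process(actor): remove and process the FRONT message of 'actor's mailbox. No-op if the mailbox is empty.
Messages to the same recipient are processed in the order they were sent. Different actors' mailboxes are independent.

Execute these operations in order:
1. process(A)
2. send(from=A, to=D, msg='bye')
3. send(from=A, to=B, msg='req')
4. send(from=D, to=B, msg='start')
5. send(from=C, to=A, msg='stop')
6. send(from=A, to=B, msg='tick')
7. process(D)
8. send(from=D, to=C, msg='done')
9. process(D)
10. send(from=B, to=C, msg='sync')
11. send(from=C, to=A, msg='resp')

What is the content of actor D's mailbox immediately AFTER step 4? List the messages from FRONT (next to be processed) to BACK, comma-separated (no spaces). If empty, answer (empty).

After 1 (process(A)): A:[] B:[] C:[] D:[]
After 2 (send(from=A, to=D, msg='bye')): A:[] B:[] C:[] D:[bye]
After 3 (send(from=A, to=B, msg='req')): A:[] B:[req] C:[] D:[bye]
After 4 (send(from=D, to=B, msg='start')): A:[] B:[req,start] C:[] D:[bye]

bye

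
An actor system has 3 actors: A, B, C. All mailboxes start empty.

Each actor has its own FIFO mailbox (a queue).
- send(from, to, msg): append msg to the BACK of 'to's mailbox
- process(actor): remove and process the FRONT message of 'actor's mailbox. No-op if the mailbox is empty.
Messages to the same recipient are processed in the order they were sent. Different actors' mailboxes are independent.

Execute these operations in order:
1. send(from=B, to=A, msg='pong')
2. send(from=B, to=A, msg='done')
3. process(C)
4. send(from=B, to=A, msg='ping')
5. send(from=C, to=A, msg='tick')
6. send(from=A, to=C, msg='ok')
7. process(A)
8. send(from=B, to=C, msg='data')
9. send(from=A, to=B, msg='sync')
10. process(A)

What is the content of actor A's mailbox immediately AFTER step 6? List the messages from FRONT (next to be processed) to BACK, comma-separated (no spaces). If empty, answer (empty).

After 1 (send(from=B, to=A, msg='pong')): A:[pong] B:[] C:[]
After 2 (send(from=B, to=A, msg='done')): A:[pong,done] B:[] C:[]
After 3 (process(C)): A:[pong,done] B:[] C:[]
After 4 (send(from=B, to=A, msg='ping')): A:[pong,done,ping] B:[] C:[]
After 5 (send(from=C, to=A, msg='tick')): A:[pong,done,ping,tick] B:[] C:[]
After 6 (send(from=A, to=C, msg='ok')): A:[pong,done,ping,tick] B:[] C:[ok]

pong,done,ping,tick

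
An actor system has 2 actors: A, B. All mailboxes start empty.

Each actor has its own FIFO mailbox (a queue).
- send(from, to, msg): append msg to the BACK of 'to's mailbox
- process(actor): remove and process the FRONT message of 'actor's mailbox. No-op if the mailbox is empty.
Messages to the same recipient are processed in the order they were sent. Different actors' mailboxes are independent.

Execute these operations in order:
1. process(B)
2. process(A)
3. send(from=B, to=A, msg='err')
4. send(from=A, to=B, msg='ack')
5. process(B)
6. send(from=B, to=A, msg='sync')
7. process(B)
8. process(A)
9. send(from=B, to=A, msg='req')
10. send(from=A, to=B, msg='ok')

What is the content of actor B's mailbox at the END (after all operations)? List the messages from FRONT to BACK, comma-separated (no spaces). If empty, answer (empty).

After 1 (process(B)): A:[] B:[]
After 2 (process(A)): A:[] B:[]
After 3 (send(from=B, to=A, msg='err')): A:[err] B:[]
After 4 (send(from=A, to=B, msg='ack')): A:[err] B:[ack]
After 5 (process(B)): A:[err] B:[]
After 6 (send(from=B, to=A, msg='sync')): A:[err,sync] B:[]
After 7 (process(B)): A:[err,sync] B:[]
After 8 (process(A)): A:[sync] B:[]
After 9 (send(from=B, to=A, msg='req')): A:[sync,req] B:[]
After 10 (send(from=A, to=B, msg='ok')): A:[sync,req] B:[ok]

Answer: ok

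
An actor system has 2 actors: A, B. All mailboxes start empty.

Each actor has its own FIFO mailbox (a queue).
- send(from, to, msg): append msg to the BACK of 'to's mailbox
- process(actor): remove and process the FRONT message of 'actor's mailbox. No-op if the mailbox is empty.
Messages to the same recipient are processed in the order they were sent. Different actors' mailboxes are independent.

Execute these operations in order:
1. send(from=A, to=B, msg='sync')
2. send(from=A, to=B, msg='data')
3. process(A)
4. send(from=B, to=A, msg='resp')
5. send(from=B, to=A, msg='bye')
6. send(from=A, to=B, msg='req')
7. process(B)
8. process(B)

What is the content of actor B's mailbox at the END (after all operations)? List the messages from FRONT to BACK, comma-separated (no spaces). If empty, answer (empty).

After 1 (send(from=A, to=B, msg='sync')): A:[] B:[sync]
After 2 (send(from=A, to=B, msg='data')): A:[] B:[sync,data]
After 3 (process(A)): A:[] B:[sync,data]
After 4 (send(from=B, to=A, msg='resp')): A:[resp] B:[sync,data]
After 5 (send(from=B, to=A, msg='bye')): A:[resp,bye] B:[sync,data]
After 6 (send(from=A, to=B, msg='req')): A:[resp,bye] B:[sync,data,req]
After 7 (process(B)): A:[resp,bye] B:[data,req]
After 8 (process(B)): A:[resp,bye] B:[req]

Answer: req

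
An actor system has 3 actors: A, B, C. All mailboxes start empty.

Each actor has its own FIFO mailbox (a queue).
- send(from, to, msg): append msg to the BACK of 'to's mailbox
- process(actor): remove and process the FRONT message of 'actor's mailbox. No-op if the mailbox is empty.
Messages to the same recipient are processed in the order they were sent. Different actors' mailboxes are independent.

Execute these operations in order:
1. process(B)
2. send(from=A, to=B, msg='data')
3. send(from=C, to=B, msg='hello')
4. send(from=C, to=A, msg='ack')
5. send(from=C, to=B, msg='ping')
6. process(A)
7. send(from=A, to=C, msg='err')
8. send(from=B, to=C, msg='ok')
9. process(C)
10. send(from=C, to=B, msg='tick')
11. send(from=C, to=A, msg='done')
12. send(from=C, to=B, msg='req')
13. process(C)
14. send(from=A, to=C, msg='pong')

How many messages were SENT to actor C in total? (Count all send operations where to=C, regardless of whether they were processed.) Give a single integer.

After 1 (process(B)): A:[] B:[] C:[]
After 2 (send(from=A, to=B, msg='data')): A:[] B:[data] C:[]
After 3 (send(from=C, to=B, msg='hello')): A:[] B:[data,hello] C:[]
After 4 (send(from=C, to=A, msg='ack')): A:[ack] B:[data,hello] C:[]
After 5 (send(from=C, to=B, msg='ping')): A:[ack] B:[data,hello,ping] C:[]
After 6 (process(A)): A:[] B:[data,hello,ping] C:[]
After 7 (send(from=A, to=C, msg='err')): A:[] B:[data,hello,ping] C:[err]
After 8 (send(from=B, to=C, msg='ok')): A:[] B:[data,hello,ping] C:[err,ok]
After 9 (process(C)): A:[] B:[data,hello,ping] C:[ok]
After 10 (send(from=C, to=B, msg='tick')): A:[] B:[data,hello,ping,tick] C:[ok]
After 11 (send(from=C, to=A, msg='done')): A:[done] B:[data,hello,ping,tick] C:[ok]
After 12 (send(from=C, to=B, msg='req')): A:[done] B:[data,hello,ping,tick,req] C:[ok]
After 13 (process(C)): A:[done] B:[data,hello,ping,tick,req] C:[]
After 14 (send(from=A, to=C, msg='pong')): A:[done] B:[data,hello,ping,tick,req] C:[pong]

Answer: 3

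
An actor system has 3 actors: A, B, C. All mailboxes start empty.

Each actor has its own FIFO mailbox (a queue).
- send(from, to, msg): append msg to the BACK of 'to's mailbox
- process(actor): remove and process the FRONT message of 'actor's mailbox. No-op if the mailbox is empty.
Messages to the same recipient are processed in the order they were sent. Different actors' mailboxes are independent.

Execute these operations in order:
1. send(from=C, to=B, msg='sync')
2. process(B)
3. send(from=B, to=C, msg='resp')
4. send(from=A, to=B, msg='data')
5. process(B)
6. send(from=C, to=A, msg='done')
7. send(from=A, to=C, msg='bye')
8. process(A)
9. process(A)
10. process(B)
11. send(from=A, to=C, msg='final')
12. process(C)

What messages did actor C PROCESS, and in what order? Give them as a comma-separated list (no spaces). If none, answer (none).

Answer: resp

Derivation:
After 1 (send(from=C, to=B, msg='sync')): A:[] B:[sync] C:[]
After 2 (process(B)): A:[] B:[] C:[]
After 3 (send(from=B, to=C, msg='resp')): A:[] B:[] C:[resp]
After 4 (send(from=A, to=B, msg='data')): A:[] B:[data] C:[resp]
After 5 (process(B)): A:[] B:[] C:[resp]
After 6 (send(from=C, to=A, msg='done')): A:[done] B:[] C:[resp]
After 7 (send(from=A, to=C, msg='bye')): A:[done] B:[] C:[resp,bye]
After 8 (process(A)): A:[] B:[] C:[resp,bye]
After 9 (process(A)): A:[] B:[] C:[resp,bye]
After 10 (process(B)): A:[] B:[] C:[resp,bye]
After 11 (send(from=A, to=C, msg='final')): A:[] B:[] C:[resp,bye,final]
After 12 (process(C)): A:[] B:[] C:[bye,final]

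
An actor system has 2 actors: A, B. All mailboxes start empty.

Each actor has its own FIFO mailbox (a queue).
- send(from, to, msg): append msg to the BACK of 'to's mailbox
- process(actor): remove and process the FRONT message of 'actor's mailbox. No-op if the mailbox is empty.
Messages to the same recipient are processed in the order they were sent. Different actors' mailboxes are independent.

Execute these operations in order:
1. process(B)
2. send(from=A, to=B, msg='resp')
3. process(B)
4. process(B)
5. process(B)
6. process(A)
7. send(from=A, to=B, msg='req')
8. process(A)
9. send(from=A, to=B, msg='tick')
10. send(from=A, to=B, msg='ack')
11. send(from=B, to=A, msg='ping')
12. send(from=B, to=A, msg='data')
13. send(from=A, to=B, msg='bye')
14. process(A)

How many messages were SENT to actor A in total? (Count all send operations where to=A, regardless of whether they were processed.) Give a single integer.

After 1 (process(B)): A:[] B:[]
After 2 (send(from=A, to=B, msg='resp')): A:[] B:[resp]
After 3 (process(B)): A:[] B:[]
After 4 (process(B)): A:[] B:[]
After 5 (process(B)): A:[] B:[]
After 6 (process(A)): A:[] B:[]
After 7 (send(from=A, to=B, msg='req')): A:[] B:[req]
After 8 (process(A)): A:[] B:[req]
After 9 (send(from=A, to=B, msg='tick')): A:[] B:[req,tick]
After 10 (send(from=A, to=B, msg='ack')): A:[] B:[req,tick,ack]
After 11 (send(from=B, to=A, msg='ping')): A:[ping] B:[req,tick,ack]
After 12 (send(from=B, to=A, msg='data')): A:[ping,data] B:[req,tick,ack]
After 13 (send(from=A, to=B, msg='bye')): A:[ping,data] B:[req,tick,ack,bye]
After 14 (process(A)): A:[data] B:[req,tick,ack,bye]

Answer: 2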